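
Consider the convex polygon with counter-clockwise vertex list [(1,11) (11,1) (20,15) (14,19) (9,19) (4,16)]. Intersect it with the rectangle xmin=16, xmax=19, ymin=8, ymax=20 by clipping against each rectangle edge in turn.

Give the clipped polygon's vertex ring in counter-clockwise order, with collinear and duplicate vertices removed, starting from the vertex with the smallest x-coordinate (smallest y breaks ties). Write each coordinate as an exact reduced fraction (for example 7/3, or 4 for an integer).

1. After x ≥ 16: [(16,79/9) (20,15) (16,53/3)]
2. After x ≤ 19: [(16,79/9) (19,121/9) (19,47/3) (16,53/3)]
3. After y ≥ 8: [(16,79/9) (19,121/9) (19,47/3) (16,53/3)]
4. After y ≤ 20: [(16,79/9) (19,121/9) (19,47/3) (16,53/3)]
5. Canonical ring: [(16,79/9) (19,121/9) (19,47/3) (16,53/3)]

Clipped polygon: [(16,79/9) (19,121/9) (19,47/3) (16,53/3)]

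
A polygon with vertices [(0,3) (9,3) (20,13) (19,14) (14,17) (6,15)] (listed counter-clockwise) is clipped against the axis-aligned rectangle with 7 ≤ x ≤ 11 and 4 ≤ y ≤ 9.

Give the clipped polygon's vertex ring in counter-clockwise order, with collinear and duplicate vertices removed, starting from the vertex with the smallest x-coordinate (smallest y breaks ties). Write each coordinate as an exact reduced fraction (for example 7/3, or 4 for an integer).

1. After x ≥ 7: [(7,3) (9,3) (20,13) (19,14) (14,17) (7,61/4)]
2. After x ≤ 11: [(7,3) (9,3) (11,53/11) (11,65/4) (7,61/4)]
3. After y ≥ 4: [(7,4) (101/10,4) (11,53/11) (11,65/4) (7,61/4)]
4. After y ≤ 9: [(7,9) (7,4) (101/10,4) (11,53/11) (11,9)]
5. Canonical ring: [(7,4) (101/10,4) (11,53/11) (11,9) (7,9)]

Clipped polygon: [(7,4) (101/10,4) (11,53/11) (11,9) (7,9)]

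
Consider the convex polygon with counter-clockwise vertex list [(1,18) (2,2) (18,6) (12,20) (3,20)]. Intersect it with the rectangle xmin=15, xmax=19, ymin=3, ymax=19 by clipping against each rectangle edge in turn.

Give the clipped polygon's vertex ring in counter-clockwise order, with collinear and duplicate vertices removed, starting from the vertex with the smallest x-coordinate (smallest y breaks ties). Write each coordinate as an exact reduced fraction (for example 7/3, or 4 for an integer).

Clipped polygon: [(15,21/4) (18,6) (15,13)]

1. After x ≥ 15: [(15,21/4) (18,6) (15,13)]
2. After x ≤ 19: [(15,21/4) (18,6) (15,13)]
3. After y ≥ 3: [(15,21/4) (18,6) (15,13)]
4. After y ≤ 19: [(15,21/4) (18,6) (15,13)]
5. Canonical ring: [(15,21/4) (18,6) (15,13)]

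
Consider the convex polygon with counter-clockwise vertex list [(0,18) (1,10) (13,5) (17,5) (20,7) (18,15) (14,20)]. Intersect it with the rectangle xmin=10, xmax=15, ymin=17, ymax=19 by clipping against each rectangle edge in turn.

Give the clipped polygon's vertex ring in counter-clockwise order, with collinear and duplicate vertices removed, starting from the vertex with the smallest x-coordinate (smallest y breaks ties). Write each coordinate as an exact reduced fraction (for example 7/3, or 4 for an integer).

Clipped polygon: [(10,17) (15,17) (15,75/4) (74/5,19) (10,19)]

1. After x ≥ 10: [(10,136/7) (10,25/4) (13,5) (17,5) (20,7) (18,15) (14,20)]
2. After x ≤ 15: [(10,136/7) (10,25/4) (13,5) (15,5) (15,75/4) (14,20)]
3. After y ≥ 17: [(10,136/7) (10,17) (15,17) (15,75/4) (14,20)]
4. After y ≤ 19: [(10,19) (10,17) (15,17) (15,75/4) (74/5,19)]
5. Canonical ring: [(10,17) (15,17) (15,75/4) (74/5,19) (10,19)]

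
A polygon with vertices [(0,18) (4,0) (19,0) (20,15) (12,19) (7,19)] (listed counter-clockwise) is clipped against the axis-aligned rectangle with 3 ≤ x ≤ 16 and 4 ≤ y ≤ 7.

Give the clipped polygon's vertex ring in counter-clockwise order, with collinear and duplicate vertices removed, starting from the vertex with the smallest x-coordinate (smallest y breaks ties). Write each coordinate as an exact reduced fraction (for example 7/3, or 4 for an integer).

Clipped polygon: [(3,9/2) (28/9,4) (16,4) (16,7) (3,7)]

1. After x ≥ 3: [(3,129/7) (3,9/2) (4,0) (19,0) (20,15) (12,19) (7,19)]
2. After x ≤ 16: [(3,129/7) (3,9/2) (4,0) (16,0) (16,17) (12,19) (7,19)]
3. After y ≥ 4: [(3,129/7) (3,9/2) (28/9,4) (16,4) (16,17) (12,19) (7,19)]
4. After y ≤ 7: [(3,7) (3,9/2) (28/9,4) (16,4) (16,7)]
5. Canonical ring: [(3,9/2) (28/9,4) (16,4) (16,7) (3,7)]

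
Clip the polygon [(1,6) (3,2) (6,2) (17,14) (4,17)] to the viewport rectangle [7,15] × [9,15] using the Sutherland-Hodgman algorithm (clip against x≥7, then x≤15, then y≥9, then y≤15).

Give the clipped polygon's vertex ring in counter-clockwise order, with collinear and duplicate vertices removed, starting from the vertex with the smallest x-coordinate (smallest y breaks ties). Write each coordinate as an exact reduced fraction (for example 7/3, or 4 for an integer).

Clipped polygon: [(7,9) (149/12,9) (15,130/11) (15,188/13) (38/3,15) (7,15)]

1. After x ≥ 7: [(7,34/11) (17,14) (7,212/13)]
2. After x ≤ 15: [(7,34/11) (15,130/11) (15,188/13) (7,212/13)]
3. After y ≥ 9: [(7,9) (149/12,9) (15,130/11) (15,188/13) (7,212/13)]
4. After y ≤ 15: [(7,15) (7,9) (149/12,9) (15,130/11) (15,188/13) (38/3,15)]
5. Canonical ring: [(7,9) (149/12,9) (15,130/11) (15,188/13) (38/3,15) (7,15)]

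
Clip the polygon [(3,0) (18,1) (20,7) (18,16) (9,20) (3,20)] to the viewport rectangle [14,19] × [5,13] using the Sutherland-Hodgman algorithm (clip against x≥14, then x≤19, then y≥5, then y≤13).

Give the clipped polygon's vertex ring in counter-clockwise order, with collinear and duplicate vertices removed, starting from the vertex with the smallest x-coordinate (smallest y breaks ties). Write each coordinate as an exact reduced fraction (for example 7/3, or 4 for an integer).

1. After x ≥ 14: [(14,11/15) (18,1) (20,7) (18,16) (14,160/9)]
2. After x ≤ 19: [(14,11/15) (18,1) (19,4) (19,23/2) (18,16) (14,160/9)]
3. After y ≥ 5: [(14,5) (19,5) (19,23/2) (18,16) (14,160/9)]
4. After y ≤ 13: [(14,13) (14,5) (19,5) (19,23/2) (56/3,13)]
5. Canonical ring: [(14,5) (19,5) (19,23/2) (56/3,13) (14,13)]

Clipped polygon: [(14,5) (19,5) (19,23/2) (56/3,13) (14,13)]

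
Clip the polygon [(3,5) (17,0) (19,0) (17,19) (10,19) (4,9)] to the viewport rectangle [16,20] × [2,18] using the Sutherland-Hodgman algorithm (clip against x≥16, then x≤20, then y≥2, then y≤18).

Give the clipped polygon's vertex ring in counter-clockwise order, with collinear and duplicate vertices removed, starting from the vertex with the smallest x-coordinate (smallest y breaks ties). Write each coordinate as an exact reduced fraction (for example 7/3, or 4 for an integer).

1. After x ≥ 16: [(16,5/14) (17,0) (19,0) (17,19) (16,19)]
2. After x ≤ 20: [(16,5/14) (17,0) (19,0) (17,19) (16,19)]
3. After y ≥ 2: [(16,2) (357/19,2) (17,19) (16,19)]
4. After y ≤ 18: [(16,18) (16,2) (357/19,2) (325/19,18)]
5. Canonical ring: [(16,2) (357/19,2) (325/19,18) (16,18)]

Clipped polygon: [(16,2) (357/19,2) (325/19,18) (16,18)]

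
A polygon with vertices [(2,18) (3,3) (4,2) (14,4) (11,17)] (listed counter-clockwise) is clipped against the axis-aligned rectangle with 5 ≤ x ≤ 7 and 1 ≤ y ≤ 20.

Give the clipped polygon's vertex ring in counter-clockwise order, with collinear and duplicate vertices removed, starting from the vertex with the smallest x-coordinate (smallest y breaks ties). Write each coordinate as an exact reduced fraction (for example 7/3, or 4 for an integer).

1. After x ≥ 5: [(5,53/3) (5,11/5) (14,4) (11,17)]
2. After x ≤ 7: [(7,157/9) (5,53/3) (5,11/5) (7,13/5)]
3. After y ≥ 1: [(7,157/9) (5,53/3) (5,11/5) (7,13/5)]
4. After y ≤ 20: [(7,157/9) (5,53/3) (5,11/5) (7,13/5)]
5. Canonical ring: [(5,11/5) (7,13/5) (7,157/9) (5,53/3)]

Clipped polygon: [(5,11/5) (7,13/5) (7,157/9) (5,53/3)]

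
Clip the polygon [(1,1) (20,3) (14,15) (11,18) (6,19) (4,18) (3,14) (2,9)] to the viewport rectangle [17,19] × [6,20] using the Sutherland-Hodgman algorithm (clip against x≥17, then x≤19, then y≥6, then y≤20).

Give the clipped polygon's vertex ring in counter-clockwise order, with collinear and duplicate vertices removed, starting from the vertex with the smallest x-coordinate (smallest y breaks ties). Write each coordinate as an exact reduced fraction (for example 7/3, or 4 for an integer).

1. After x ≥ 17: [(17,51/19) (20,3) (17,9)]
2. After x ≤ 19: [(17,51/19) (19,55/19) (19,5) (17,9)]
3. After y ≥ 6: [(17,6) (37/2,6) (17,9)]
4. After y ≤ 20: [(17,6) (37/2,6) (17,9)]
5. Canonical ring: [(17,6) (37/2,6) (17,9)]

Clipped polygon: [(17,6) (37/2,6) (17,9)]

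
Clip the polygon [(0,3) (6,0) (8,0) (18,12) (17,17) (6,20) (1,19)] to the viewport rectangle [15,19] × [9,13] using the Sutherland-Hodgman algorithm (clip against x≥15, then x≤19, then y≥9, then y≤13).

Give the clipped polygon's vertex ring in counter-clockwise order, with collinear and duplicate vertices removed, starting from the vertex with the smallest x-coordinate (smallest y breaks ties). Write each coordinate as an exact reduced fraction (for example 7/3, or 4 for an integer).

Clipped polygon: [(15,9) (31/2,9) (18,12) (89/5,13) (15,13)]

1. After x ≥ 15: [(15,42/5) (18,12) (17,17) (15,193/11)]
2. After x ≤ 19: [(15,42/5) (18,12) (17,17) (15,193/11)]
3. After y ≥ 9: [(15,9) (31/2,9) (18,12) (17,17) (15,193/11)]
4. After y ≤ 13: [(15,13) (15,9) (31/2,9) (18,12) (89/5,13)]
5. Canonical ring: [(15,9) (31/2,9) (18,12) (89/5,13) (15,13)]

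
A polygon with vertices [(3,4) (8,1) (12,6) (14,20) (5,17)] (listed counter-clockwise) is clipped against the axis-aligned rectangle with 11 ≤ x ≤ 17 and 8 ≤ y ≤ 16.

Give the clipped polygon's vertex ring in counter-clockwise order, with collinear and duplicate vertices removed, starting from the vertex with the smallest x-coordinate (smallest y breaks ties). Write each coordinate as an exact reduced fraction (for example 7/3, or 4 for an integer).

Clipped polygon: [(11,8) (86/7,8) (94/7,16) (11,16)]

1. After x ≥ 11: [(11,19/4) (12,6) (14,20) (11,19)]
2. After x ≤ 17: [(11,19/4) (12,6) (14,20) (11,19)]
3. After y ≥ 8: [(11,8) (86/7,8) (14,20) (11,19)]
4. After y ≤ 16: [(11,16) (11,8) (86/7,8) (94/7,16)]
5. Canonical ring: [(11,8) (86/7,8) (94/7,16) (11,16)]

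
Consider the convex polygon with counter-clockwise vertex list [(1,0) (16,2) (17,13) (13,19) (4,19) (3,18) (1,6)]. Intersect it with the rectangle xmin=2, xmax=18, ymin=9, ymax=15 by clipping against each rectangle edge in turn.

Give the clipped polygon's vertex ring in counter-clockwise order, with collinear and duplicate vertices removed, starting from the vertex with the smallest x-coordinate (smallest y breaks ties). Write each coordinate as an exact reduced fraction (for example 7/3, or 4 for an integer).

1. After x ≥ 2: [(2,2/15) (16,2) (17,13) (13,19) (4,19) (3,18) (2,12)]
2. After x ≤ 18: [(2,2/15) (16,2) (17,13) (13,19) (4,19) (3,18) (2,12)]
3. After y ≥ 9: [(2,9) (183/11,9) (17,13) (13,19) (4,19) (3,18) (2,12)]
4. After y ≤ 15: [(2,9) (183/11,9) (17,13) (47/3,15) (5/2,15) (2,12)]
5. Canonical ring: [(2,9) (183/11,9) (17,13) (47/3,15) (5/2,15) (2,12)]

Clipped polygon: [(2,9) (183/11,9) (17,13) (47/3,15) (5/2,15) (2,12)]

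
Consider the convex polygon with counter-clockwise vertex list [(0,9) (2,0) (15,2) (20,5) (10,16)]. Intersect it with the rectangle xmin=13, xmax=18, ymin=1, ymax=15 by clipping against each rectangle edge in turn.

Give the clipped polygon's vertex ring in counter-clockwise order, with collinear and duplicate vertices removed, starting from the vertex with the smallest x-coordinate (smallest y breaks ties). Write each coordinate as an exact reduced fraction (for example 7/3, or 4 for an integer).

Clipped polygon: [(13,22/13) (15,2) (18,19/5) (18,36/5) (13,127/10)]

1. After x ≥ 13: [(13,22/13) (15,2) (20,5) (13,127/10)]
2. After x ≤ 18: [(13,22/13) (15,2) (18,19/5) (18,36/5) (13,127/10)]
3. After y ≥ 1: [(13,22/13) (15,2) (18,19/5) (18,36/5) (13,127/10)]
4. After y ≤ 15: [(13,22/13) (15,2) (18,19/5) (18,36/5) (13,127/10)]
5. Canonical ring: [(13,22/13) (15,2) (18,19/5) (18,36/5) (13,127/10)]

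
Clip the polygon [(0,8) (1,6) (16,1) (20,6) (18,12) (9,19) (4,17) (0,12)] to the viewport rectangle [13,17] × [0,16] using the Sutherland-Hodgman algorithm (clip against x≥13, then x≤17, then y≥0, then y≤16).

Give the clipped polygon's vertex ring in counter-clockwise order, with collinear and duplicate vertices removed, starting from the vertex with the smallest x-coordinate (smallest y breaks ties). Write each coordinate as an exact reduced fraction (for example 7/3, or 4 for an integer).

1. After x ≥ 13: [(13,2) (16,1) (20,6) (18,12) (13,143/9)]
2. After x ≤ 17: [(13,2) (16,1) (17,9/4) (17,115/9) (13,143/9)]
3. After y ≥ 0: [(13,2) (16,1) (17,9/4) (17,115/9) (13,143/9)]
4. After y ≤ 16: [(13,2) (16,1) (17,9/4) (17,115/9) (13,143/9)]
5. Canonical ring: [(13,2) (16,1) (17,9/4) (17,115/9) (13,143/9)]

Clipped polygon: [(13,2) (16,1) (17,9/4) (17,115/9) (13,143/9)]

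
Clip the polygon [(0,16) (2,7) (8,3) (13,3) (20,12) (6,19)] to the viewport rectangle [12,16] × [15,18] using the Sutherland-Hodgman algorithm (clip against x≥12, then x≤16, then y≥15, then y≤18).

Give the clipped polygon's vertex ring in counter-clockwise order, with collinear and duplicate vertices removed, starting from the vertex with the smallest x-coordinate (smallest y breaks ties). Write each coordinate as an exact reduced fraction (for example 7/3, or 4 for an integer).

Clipped polygon: [(12,15) (14,15) (12,16)]

1. After x ≥ 12: [(12,3) (13,3) (20,12) (12,16)]
2. After x ≤ 16: [(12,3) (13,3) (16,48/7) (16,14) (12,16)]
3. After y ≥ 15: [(12,15) (14,15) (12,16)]
4. After y ≤ 18: [(12,15) (14,15) (12,16)]
5. Canonical ring: [(12,15) (14,15) (12,16)]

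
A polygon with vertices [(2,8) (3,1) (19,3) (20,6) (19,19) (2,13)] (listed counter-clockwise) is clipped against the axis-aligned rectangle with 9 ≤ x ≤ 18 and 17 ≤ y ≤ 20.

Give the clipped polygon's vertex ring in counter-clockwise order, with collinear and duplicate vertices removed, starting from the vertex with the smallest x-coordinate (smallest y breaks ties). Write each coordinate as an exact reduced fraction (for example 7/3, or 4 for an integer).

Clipped polygon: [(40/3,17) (18,17) (18,317/17)]

1. After x ≥ 9: [(9,7/4) (19,3) (20,6) (19,19) (9,263/17)]
2. After x ≤ 18: [(9,7/4) (18,23/8) (18,317/17) (9,263/17)]
3. After y ≥ 17: [(18,17) (18,317/17) (40/3,17)]
4. After y ≤ 20: [(18,17) (18,317/17) (40/3,17)]
5. Canonical ring: [(40/3,17) (18,17) (18,317/17)]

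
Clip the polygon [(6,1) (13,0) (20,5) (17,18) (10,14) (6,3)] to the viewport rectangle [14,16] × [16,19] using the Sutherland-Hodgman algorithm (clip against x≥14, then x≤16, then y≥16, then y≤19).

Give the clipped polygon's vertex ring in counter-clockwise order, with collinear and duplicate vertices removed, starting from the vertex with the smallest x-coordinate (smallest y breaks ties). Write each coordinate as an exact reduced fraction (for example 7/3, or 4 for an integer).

1. After x ≥ 14: [(14,5/7) (20,5) (17,18) (14,114/7)]
2. After x ≤ 16: [(14,5/7) (16,15/7) (16,122/7) (14,114/7)]
3. After y ≥ 16: [(14,16) (16,16) (16,122/7) (14,114/7)]
4. After y ≤ 19: [(14,16) (16,16) (16,122/7) (14,114/7)]
5. Canonical ring: [(14,16) (16,16) (16,122/7) (14,114/7)]

Clipped polygon: [(14,16) (16,16) (16,122/7) (14,114/7)]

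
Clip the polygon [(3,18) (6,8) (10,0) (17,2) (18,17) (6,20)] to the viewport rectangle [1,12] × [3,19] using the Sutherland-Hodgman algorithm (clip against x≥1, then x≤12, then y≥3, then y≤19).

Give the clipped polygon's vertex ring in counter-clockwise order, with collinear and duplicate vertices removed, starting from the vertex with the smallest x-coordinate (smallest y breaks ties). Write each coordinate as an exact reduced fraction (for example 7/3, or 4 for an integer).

1. After x ≥ 1: [(3,18) (6,8) (10,0) (17,2) (18,17) (6,20)]
2. After x ≤ 12: [(3,18) (6,8) (10,0) (12,4/7) (12,37/2) (6,20)]
3. After y ≥ 3: [(3,18) (6,8) (17/2,3) (12,3) (12,37/2) (6,20)]
4. After y ≤ 19: [(9/2,19) (3,18) (6,8) (17/2,3) (12,3) (12,37/2) (10,19)]
5. Canonical ring: [(3,18) (6,8) (17/2,3) (12,3) (12,37/2) (10,19) (9/2,19)]

Clipped polygon: [(3,18) (6,8) (17/2,3) (12,3) (12,37/2) (10,19) (9/2,19)]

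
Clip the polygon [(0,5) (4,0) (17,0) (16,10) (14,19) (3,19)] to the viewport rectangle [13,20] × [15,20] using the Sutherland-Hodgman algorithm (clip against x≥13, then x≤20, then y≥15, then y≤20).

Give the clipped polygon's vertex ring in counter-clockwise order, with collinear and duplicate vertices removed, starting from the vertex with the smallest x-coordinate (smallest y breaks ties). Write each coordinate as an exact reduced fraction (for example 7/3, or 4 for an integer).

Clipped polygon: [(13,15) (134/9,15) (14,19) (13,19)]

1. After x ≥ 13: [(13,0) (17,0) (16,10) (14,19) (13,19)]
2. After x ≤ 20: [(13,0) (17,0) (16,10) (14,19) (13,19)]
3. After y ≥ 15: [(13,15) (134/9,15) (14,19) (13,19)]
4. After y ≤ 20: [(13,15) (134/9,15) (14,19) (13,19)]
5. Canonical ring: [(13,15) (134/9,15) (14,19) (13,19)]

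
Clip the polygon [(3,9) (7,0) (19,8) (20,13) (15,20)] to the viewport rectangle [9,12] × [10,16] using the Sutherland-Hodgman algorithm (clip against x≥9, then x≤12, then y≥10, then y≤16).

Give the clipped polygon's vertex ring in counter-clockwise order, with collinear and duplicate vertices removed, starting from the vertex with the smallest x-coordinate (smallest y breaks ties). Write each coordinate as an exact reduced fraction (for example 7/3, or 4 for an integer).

Clipped polygon: [(9,10) (12,10) (12,16) (117/11,16) (9,29/2)]

1. After x ≥ 9: [(9,29/2) (9,4/3) (19,8) (20,13) (15,20)]
2. After x ≤ 12: [(12,69/4) (9,29/2) (9,4/3) (12,10/3)]
3. After y ≥ 10: [(12,10) (12,69/4) (9,29/2) (9,10)]
4. After y ≤ 16: [(12,10) (12,16) (117/11,16) (9,29/2) (9,10)]
5. Canonical ring: [(9,10) (12,10) (12,16) (117/11,16) (9,29/2)]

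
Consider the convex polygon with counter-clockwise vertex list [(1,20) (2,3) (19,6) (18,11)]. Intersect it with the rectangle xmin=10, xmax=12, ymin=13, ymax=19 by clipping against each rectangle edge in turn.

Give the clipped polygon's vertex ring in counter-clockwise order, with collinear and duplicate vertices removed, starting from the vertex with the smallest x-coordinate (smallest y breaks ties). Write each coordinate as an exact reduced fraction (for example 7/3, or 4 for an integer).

1. After x ≥ 10: [(10,259/17) (10,75/17) (19,6) (18,11)]
2. After x ≤ 12: [(12,241/17) (10,259/17) (10,75/17) (12,81/17)]
3. After y ≥ 13: [(12,13) (12,241/17) (10,259/17) (10,13)]
4. After y ≤ 19: [(12,13) (12,241/17) (10,259/17) (10,13)]
5. Canonical ring: [(10,13) (12,13) (12,241/17) (10,259/17)]

Clipped polygon: [(10,13) (12,13) (12,241/17) (10,259/17)]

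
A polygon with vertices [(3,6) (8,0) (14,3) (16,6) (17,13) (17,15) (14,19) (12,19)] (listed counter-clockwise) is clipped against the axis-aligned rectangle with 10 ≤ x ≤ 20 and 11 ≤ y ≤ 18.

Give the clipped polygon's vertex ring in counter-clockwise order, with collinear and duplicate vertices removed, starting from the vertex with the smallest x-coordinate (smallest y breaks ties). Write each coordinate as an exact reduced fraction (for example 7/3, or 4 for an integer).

1. After x ≥ 10: [(10,145/9) (10,1) (14,3) (16,6) (17,13) (17,15) (14,19) (12,19)]
2. After x ≤ 20: [(10,145/9) (10,1) (14,3) (16,6) (17,13) (17,15) (14,19) (12,19)]
3. After y ≥ 11: [(10,145/9) (10,11) (117/7,11) (17,13) (17,15) (14,19) (12,19)]
4. After y ≤ 18: [(147/13,18) (10,145/9) (10,11) (117/7,11) (17,13) (17,15) (59/4,18)]
5. Canonical ring: [(10,11) (117/7,11) (17,13) (17,15) (59/4,18) (147/13,18) (10,145/9)]

Clipped polygon: [(10,11) (117/7,11) (17,13) (17,15) (59/4,18) (147/13,18) (10,145/9)]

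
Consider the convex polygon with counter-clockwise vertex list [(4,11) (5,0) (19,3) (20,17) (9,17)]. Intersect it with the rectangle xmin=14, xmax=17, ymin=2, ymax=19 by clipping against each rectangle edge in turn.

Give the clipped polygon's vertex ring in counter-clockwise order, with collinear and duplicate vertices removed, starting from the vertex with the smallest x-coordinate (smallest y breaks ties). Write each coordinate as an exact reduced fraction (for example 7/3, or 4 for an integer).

1. After x ≥ 14: [(14,27/14) (19,3) (20,17) (14,17)]
2. After x ≤ 17: [(14,27/14) (17,18/7) (17,17) (14,17)]
3. After y ≥ 2: [(14,2) (43/3,2) (17,18/7) (17,17) (14,17)]
4. After y ≤ 19: [(14,2) (43/3,2) (17,18/7) (17,17) (14,17)]
5. Canonical ring: [(14,2) (43/3,2) (17,18/7) (17,17) (14,17)]

Clipped polygon: [(14,2) (43/3,2) (17,18/7) (17,17) (14,17)]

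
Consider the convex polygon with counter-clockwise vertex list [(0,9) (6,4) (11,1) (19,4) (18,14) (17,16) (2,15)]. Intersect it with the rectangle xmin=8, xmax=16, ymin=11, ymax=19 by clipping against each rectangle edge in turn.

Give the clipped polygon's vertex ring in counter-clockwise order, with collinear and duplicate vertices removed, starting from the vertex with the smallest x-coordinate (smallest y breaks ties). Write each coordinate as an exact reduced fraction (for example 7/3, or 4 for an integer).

1. After x ≥ 8: [(8,14/5) (11,1) (19,4) (18,14) (17,16) (8,77/5)]
2. After x ≤ 16: [(8,14/5) (11,1) (16,23/8) (16,239/15) (8,77/5)]
3. After y ≥ 11: [(8,11) (16,11) (16,239/15) (8,77/5)]
4. After y ≤ 19: [(8,11) (16,11) (16,239/15) (8,77/5)]
5. Canonical ring: [(8,11) (16,11) (16,239/15) (8,77/5)]

Clipped polygon: [(8,11) (16,11) (16,239/15) (8,77/5)]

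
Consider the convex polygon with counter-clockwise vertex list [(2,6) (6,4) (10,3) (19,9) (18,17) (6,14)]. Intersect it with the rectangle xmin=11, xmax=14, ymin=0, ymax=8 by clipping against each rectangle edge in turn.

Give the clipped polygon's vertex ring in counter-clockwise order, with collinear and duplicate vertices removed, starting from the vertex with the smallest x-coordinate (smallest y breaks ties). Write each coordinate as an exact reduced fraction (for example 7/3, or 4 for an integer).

1. After x ≥ 11: [(11,11/3) (19,9) (18,17) (11,61/4)]
2. After x ≤ 14: [(11,11/3) (14,17/3) (14,16) (11,61/4)]
3. After y ≥ 0: [(11,11/3) (14,17/3) (14,16) (11,61/4)]
4. After y ≤ 8: [(11,8) (11,11/3) (14,17/3) (14,8)]
5. Canonical ring: [(11,11/3) (14,17/3) (14,8) (11,8)]

Clipped polygon: [(11,11/3) (14,17/3) (14,8) (11,8)]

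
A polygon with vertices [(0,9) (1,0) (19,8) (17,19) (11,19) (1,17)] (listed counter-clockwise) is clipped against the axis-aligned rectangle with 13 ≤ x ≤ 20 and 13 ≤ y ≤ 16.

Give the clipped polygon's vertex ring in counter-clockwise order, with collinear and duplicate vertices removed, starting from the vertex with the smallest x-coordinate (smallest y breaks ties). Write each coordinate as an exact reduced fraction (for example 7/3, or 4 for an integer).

1. After x ≥ 13: [(13,16/3) (19,8) (17,19) (13,19)]
2. After x ≤ 20: [(13,16/3) (19,8) (17,19) (13,19)]
3. After y ≥ 13: [(13,13) (199/11,13) (17,19) (13,19)]
4. After y ≤ 16: [(13,16) (13,13) (199/11,13) (193/11,16)]
5. Canonical ring: [(13,13) (199/11,13) (193/11,16) (13,16)]

Clipped polygon: [(13,13) (199/11,13) (193/11,16) (13,16)]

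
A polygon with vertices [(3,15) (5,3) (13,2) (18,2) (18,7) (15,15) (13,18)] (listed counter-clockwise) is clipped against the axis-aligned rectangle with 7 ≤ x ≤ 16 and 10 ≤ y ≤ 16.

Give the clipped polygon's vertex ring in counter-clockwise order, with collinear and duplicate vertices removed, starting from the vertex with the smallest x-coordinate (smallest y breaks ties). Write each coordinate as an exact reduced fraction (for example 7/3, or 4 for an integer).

Clipped polygon: [(7,10) (16,10) (16,37/3) (15,15) (43/3,16) (7,16)]

1. After x ≥ 7: [(7,81/5) (7,11/4) (13,2) (18,2) (18,7) (15,15) (13,18)]
2. After x ≤ 16: [(7,81/5) (7,11/4) (13,2) (16,2) (16,37/3) (15,15) (13,18)]
3. After y ≥ 10: [(7,81/5) (7,10) (16,10) (16,37/3) (15,15) (13,18)]
4. After y ≤ 16: [(7,16) (7,10) (16,10) (16,37/3) (15,15) (43/3,16)]
5. Canonical ring: [(7,10) (16,10) (16,37/3) (15,15) (43/3,16) (7,16)]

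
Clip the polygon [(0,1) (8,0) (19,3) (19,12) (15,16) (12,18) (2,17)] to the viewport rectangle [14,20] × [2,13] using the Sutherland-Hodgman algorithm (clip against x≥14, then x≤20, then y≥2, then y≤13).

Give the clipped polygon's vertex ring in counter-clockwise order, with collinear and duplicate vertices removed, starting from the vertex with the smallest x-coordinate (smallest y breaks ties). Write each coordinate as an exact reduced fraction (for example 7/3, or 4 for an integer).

1. After x ≥ 14: [(14,18/11) (19,3) (19,12) (15,16) (14,50/3)]
2. After x ≤ 20: [(14,18/11) (19,3) (19,12) (15,16) (14,50/3)]
3. After y ≥ 2: [(14,2) (46/3,2) (19,3) (19,12) (15,16) (14,50/3)]
4. After y ≤ 13: [(14,13) (14,2) (46/3,2) (19,3) (19,12) (18,13)]
5. Canonical ring: [(14,2) (46/3,2) (19,3) (19,12) (18,13) (14,13)]

Clipped polygon: [(14,2) (46/3,2) (19,3) (19,12) (18,13) (14,13)]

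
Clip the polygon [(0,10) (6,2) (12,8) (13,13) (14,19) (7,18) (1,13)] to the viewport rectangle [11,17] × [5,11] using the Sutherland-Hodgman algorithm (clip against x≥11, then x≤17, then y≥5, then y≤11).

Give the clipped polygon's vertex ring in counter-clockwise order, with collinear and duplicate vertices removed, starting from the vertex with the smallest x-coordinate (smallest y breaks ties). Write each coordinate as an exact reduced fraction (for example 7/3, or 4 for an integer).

1. After x ≥ 11: [(11,7) (12,8) (13,13) (14,19) (11,130/7)]
2. After x ≤ 17: [(11,7) (12,8) (13,13) (14,19) (11,130/7)]
3. After y ≥ 5: [(11,7) (12,8) (13,13) (14,19) (11,130/7)]
4. After y ≤ 11: [(11,11) (11,7) (12,8) (63/5,11)]
5. Canonical ring: [(11,7) (12,8) (63/5,11) (11,11)]

Clipped polygon: [(11,7) (12,8) (63/5,11) (11,11)]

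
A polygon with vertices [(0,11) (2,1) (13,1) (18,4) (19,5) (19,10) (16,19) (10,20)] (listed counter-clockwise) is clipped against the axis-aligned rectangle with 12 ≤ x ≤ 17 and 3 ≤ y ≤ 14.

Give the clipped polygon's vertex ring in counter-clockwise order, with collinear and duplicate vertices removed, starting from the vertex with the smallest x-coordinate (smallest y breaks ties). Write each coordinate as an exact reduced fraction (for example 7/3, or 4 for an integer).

Clipped polygon: [(12,3) (49/3,3) (17,17/5) (17,14) (12,14)]

1. After x ≥ 12: [(12,1) (13,1) (18,4) (19,5) (19,10) (16,19) (12,59/3)]
2. After x ≤ 17: [(12,1) (13,1) (17,17/5) (17,16) (16,19) (12,59/3)]
3. After y ≥ 3: [(12,3) (49/3,3) (17,17/5) (17,16) (16,19) (12,59/3)]
4. After y ≤ 14: [(12,14) (12,3) (49/3,3) (17,17/5) (17,14)]
5. Canonical ring: [(12,3) (49/3,3) (17,17/5) (17,14) (12,14)]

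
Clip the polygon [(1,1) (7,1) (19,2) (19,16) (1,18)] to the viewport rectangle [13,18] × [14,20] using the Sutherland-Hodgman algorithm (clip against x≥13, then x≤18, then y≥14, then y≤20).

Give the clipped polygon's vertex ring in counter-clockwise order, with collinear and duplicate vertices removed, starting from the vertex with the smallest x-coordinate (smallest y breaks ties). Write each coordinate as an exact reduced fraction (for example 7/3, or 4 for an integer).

1. After x ≥ 13: [(13,3/2) (19,2) (19,16) (13,50/3)]
2. After x ≤ 18: [(13,3/2) (18,23/12) (18,145/9) (13,50/3)]
3. After y ≥ 14: [(13,14) (18,14) (18,145/9) (13,50/3)]
4. After y ≤ 20: [(13,14) (18,14) (18,145/9) (13,50/3)]
5. Canonical ring: [(13,14) (18,14) (18,145/9) (13,50/3)]

Clipped polygon: [(13,14) (18,14) (18,145/9) (13,50/3)]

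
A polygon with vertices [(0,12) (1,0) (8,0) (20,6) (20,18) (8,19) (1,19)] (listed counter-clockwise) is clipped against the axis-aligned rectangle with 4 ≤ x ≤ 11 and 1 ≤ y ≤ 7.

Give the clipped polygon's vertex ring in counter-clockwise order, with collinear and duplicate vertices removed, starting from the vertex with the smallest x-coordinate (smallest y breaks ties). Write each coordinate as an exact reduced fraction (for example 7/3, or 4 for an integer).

Clipped polygon: [(4,1) (10,1) (11,3/2) (11,7) (4,7)]

1. After x ≥ 4: [(4,0) (8,0) (20,6) (20,18) (8,19) (4,19)]
2. After x ≤ 11: [(4,0) (8,0) (11,3/2) (11,75/4) (8,19) (4,19)]
3. After y ≥ 1: [(4,1) (10,1) (11,3/2) (11,75/4) (8,19) (4,19)]
4. After y ≤ 7: [(4,7) (4,1) (10,1) (11,3/2) (11,7)]
5. Canonical ring: [(4,1) (10,1) (11,3/2) (11,7) (4,7)]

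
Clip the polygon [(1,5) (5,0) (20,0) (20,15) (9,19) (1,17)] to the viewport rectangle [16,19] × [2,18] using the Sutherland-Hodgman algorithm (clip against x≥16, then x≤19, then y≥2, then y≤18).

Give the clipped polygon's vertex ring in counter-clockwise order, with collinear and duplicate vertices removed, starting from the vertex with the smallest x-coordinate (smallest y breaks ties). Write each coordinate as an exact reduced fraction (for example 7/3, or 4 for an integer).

Clipped polygon: [(16,2) (19,2) (19,169/11) (16,181/11)]

1. After x ≥ 16: [(16,0) (20,0) (20,15) (16,181/11)]
2. After x ≤ 19: [(16,0) (19,0) (19,169/11) (16,181/11)]
3. After y ≥ 2: [(16,2) (19,2) (19,169/11) (16,181/11)]
4. After y ≤ 18: [(16,2) (19,2) (19,169/11) (16,181/11)]
5. Canonical ring: [(16,2) (19,2) (19,169/11) (16,181/11)]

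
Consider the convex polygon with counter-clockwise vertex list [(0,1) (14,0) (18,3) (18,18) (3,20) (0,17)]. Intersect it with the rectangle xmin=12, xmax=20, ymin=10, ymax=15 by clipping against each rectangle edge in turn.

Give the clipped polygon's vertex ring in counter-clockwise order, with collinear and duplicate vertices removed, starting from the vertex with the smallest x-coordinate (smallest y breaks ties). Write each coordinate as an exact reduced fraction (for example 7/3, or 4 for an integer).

1. After x ≥ 12: [(12,1/7) (14,0) (18,3) (18,18) (12,94/5)]
2. After x ≤ 20: [(12,1/7) (14,0) (18,3) (18,18) (12,94/5)]
3. After y ≥ 10: [(12,10) (18,10) (18,18) (12,94/5)]
4. After y ≤ 15: [(12,15) (12,10) (18,10) (18,15)]
5. Canonical ring: [(12,10) (18,10) (18,15) (12,15)]

Clipped polygon: [(12,10) (18,10) (18,15) (12,15)]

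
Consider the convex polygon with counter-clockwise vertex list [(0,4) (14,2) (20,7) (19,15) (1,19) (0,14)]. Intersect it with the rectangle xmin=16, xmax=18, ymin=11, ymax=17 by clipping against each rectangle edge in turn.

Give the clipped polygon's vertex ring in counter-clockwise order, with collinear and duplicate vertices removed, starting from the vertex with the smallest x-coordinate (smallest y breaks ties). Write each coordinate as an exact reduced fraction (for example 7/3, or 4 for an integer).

1. After x ≥ 16: [(16,11/3) (20,7) (19,15) (16,47/3)]
2. After x ≤ 18: [(16,11/3) (18,16/3) (18,137/9) (16,47/3)]
3. After y ≥ 11: [(16,11) (18,11) (18,137/9) (16,47/3)]
4. After y ≤ 17: [(16,11) (18,11) (18,137/9) (16,47/3)]
5. Canonical ring: [(16,11) (18,11) (18,137/9) (16,47/3)]

Clipped polygon: [(16,11) (18,11) (18,137/9) (16,47/3)]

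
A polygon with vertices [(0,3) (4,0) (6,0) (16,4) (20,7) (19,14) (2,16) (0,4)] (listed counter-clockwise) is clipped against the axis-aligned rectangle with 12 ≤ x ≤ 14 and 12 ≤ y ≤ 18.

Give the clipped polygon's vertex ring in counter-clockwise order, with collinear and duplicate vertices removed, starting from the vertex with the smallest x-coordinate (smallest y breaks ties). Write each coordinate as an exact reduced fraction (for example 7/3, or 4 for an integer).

Clipped polygon: [(12,12) (14,12) (14,248/17) (12,252/17)]

1. After x ≥ 12: [(12,12/5) (16,4) (20,7) (19,14) (12,252/17)]
2. After x ≤ 14: [(12,12/5) (14,16/5) (14,248/17) (12,252/17)]
3. After y ≥ 12: [(12,12) (14,12) (14,248/17) (12,252/17)]
4. After y ≤ 18: [(12,12) (14,12) (14,248/17) (12,252/17)]
5. Canonical ring: [(12,12) (14,12) (14,248/17) (12,252/17)]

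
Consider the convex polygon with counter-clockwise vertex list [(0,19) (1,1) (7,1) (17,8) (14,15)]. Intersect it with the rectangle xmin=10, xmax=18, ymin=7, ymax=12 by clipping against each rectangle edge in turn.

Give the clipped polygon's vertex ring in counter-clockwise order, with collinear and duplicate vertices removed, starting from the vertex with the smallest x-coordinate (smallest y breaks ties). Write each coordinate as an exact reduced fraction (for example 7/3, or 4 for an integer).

Clipped polygon: [(10,7) (109/7,7) (17,8) (107/7,12) (10,12)]

1. After x ≥ 10: [(10,113/7) (10,31/10) (17,8) (14,15)]
2. After x ≤ 18: [(10,113/7) (10,31/10) (17,8) (14,15)]
3. After y ≥ 7: [(10,113/7) (10,7) (109/7,7) (17,8) (14,15)]
4. After y ≤ 12: [(10,12) (10,7) (109/7,7) (17,8) (107/7,12)]
5. Canonical ring: [(10,7) (109/7,7) (17,8) (107/7,12) (10,12)]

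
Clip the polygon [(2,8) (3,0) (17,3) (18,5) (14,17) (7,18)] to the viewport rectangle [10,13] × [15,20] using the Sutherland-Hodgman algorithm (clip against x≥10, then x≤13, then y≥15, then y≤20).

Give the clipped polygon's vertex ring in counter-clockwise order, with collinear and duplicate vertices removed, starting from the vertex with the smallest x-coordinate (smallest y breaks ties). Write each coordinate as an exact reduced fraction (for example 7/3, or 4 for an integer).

Clipped polygon: [(10,15) (13,15) (13,120/7) (10,123/7)]

1. After x ≥ 10: [(10,3/2) (17,3) (18,5) (14,17) (10,123/7)]
2. After x ≤ 13: [(10,3/2) (13,15/7) (13,120/7) (10,123/7)]
3. After y ≥ 15: [(10,15) (13,15) (13,120/7) (10,123/7)]
4. After y ≤ 20: [(10,15) (13,15) (13,120/7) (10,123/7)]
5. Canonical ring: [(10,15) (13,15) (13,120/7) (10,123/7)]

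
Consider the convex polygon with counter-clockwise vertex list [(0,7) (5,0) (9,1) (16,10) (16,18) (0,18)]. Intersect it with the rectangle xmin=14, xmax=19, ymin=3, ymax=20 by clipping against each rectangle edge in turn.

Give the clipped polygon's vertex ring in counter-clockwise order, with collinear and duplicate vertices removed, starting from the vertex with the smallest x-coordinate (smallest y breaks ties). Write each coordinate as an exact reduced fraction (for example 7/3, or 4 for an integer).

Clipped polygon: [(14,52/7) (16,10) (16,18) (14,18)]

1. After x ≥ 14: [(14,52/7) (16,10) (16,18) (14,18)]
2. After x ≤ 19: [(14,52/7) (16,10) (16,18) (14,18)]
3. After y ≥ 3: [(14,52/7) (16,10) (16,18) (14,18)]
4. After y ≤ 20: [(14,52/7) (16,10) (16,18) (14,18)]
5. Canonical ring: [(14,52/7) (16,10) (16,18) (14,18)]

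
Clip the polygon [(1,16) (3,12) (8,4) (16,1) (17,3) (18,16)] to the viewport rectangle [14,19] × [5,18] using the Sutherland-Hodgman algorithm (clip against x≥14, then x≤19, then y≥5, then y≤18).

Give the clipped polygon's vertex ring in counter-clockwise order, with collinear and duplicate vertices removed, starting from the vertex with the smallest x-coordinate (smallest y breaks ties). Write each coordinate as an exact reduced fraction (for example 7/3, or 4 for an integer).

1. After x ≥ 14: [(14,16) (14,7/4) (16,1) (17,3) (18,16)]
2. After x ≤ 19: [(14,16) (14,7/4) (16,1) (17,3) (18,16)]
3. After y ≥ 5: [(14,16) (14,5) (223/13,5) (18,16)]
4. After y ≤ 18: [(14,16) (14,5) (223/13,5) (18,16)]
5. Canonical ring: [(14,5) (223/13,5) (18,16) (14,16)]

Clipped polygon: [(14,5) (223/13,5) (18,16) (14,16)]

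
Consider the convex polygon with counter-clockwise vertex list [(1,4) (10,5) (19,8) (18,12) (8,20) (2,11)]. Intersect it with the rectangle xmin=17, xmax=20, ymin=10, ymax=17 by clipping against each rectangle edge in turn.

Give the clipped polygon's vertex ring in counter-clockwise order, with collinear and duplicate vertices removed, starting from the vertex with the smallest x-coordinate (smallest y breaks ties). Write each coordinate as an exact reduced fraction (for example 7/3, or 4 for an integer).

Clipped polygon: [(17,10) (37/2,10) (18,12) (17,64/5)]

1. After x ≥ 17: [(17,22/3) (19,8) (18,12) (17,64/5)]
2. After x ≤ 20: [(17,22/3) (19,8) (18,12) (17,64/5)]
3. After y ≥ 10: [(17,10) (37/2,10) (18,12) (17,64/5)]
4. After y ≤ 17: [(17,10) (37/2,10) (18,12) (17,64/5)]
5. Canonical ring: [(17,10) (37/2,10) (18,12) (17,64/5)]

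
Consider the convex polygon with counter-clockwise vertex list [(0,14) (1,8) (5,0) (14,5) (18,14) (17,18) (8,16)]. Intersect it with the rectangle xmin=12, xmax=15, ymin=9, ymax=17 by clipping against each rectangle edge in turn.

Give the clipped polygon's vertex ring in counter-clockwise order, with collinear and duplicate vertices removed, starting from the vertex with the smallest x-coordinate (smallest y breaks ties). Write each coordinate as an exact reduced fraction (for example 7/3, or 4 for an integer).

Clipped polygon: [(12,9) (15,9) (15,17) (25/2,17) (12,152/9)]

1. After x ≥ 12: [(12,35/9) (14,5) (18,14) (17,18) (12,152/9)]
2. After x ≤ 15: [(12,35/9) (14,5) (15,29/4) (15,158/9) (12,152/9)]
3. After y ≥ 9: [(12,9) (15,9) (15,158/9) (12,152/9)]
4. After y ≤ 17: [(12,9) (15,9) (15,17) (25/2,17) (12,152/9)]
5. Canonical ring: [(12,9) (15,9) (15,17) (25/2,17) (12,152/9)]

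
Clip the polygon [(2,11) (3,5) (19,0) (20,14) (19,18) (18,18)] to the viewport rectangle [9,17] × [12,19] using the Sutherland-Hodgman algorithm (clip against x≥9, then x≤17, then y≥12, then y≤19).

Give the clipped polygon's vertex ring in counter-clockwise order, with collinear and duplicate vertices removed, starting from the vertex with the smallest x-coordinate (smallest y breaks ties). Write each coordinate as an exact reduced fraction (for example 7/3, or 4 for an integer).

Clipped polygon: [(9,12) (17,12) (17,281/16) (9,225/16)]

1. After x ≥ 9: [(9,225/16) (9,25/8) (19,0) (20,14) (19,18) (18,18)]
2. After x ≤ 17: [(17,281/16) (9,225/16) (9,25/8) (17,5/8)]
3. After y ≥ 12: [(17,12) (17,281/16) (9,225/16) (9,12)]
4. After y ≤ 19: [(17,12) (17,281/16) (9,225/16) (9,12)]
5. Canonical ring: [(9,12) (17,12) (17,281/16) (9,225/16)]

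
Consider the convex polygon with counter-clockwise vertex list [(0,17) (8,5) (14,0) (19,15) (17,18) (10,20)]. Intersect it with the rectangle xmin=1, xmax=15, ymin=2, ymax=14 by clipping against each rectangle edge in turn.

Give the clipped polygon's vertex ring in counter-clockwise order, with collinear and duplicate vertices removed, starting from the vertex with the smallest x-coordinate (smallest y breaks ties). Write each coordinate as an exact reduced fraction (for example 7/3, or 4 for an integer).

1. After x ≥ 1: [(1,173/10) (1,31/2) (8,5) (14,0) (19,15) (17,18) (10,20)]
2. After x ≤ 15: [(1,173/10) (1,31/2) (8,5) (14,0) (15,3) (15,130/7) (10,20)]
3. After y ≥ 2: [(1,173/10) (1,31/2) (8,5) (58/5,2) (44/3,2) (15,3) (15,130/7) (10,20)]
4. After y ≤ 14: [(2,14) (8,5) (58/5,2) (44/3,2) (15,3) (15,14)]
5. Canonical ring: [(2,14) (8,5) (58/5,2) (44/3,2) (15,3) (15,14)]

Clipped polygon: [(2,14) (8,5) (58/5,2) (44/3,2) (15,3) (15,14)]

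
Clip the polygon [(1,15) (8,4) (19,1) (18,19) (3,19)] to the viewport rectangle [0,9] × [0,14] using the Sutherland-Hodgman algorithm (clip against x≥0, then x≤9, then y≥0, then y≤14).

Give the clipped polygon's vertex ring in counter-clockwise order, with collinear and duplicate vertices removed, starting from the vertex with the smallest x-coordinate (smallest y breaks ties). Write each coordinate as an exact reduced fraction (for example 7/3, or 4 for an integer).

Clipped polygon: [(18/11,14) (8,4) (9,41/11) (9,14)]

1. After x ≥ 0: [(1,15) (8,4) (19,1) (18,19) (3,19)]
2. After x ≤ 9: [(1,15) (8,4) (9,41/11) (9,19) (3,19)]
3. After y ≥ 0: [(1,15) (8,4) (9,41/11) (9,19) (3,19)]
4. After y ≤ 14: [(18/11,14) (8,4) (9,41/11) (9,14)]
5. Canonical ring: [(18/11,14) (8,4) (9,41/11) (9,14)]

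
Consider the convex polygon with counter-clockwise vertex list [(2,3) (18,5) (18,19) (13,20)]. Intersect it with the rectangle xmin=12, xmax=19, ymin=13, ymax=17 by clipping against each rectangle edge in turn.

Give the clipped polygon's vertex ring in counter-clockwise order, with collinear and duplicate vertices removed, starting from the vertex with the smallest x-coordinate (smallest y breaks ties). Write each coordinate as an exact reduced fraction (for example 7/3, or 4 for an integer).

1. After x ≥ 12: [(12,203/11) (12,17/4) (18,5) (18,19) (13,20)]
2. After x ≤ 19: [(12,203/11) (12,17/4) (18,5) (18,19) (13,20)]
3. After y ≥ 13: [(12,203/11) (12,13) (18,13) (18,19) (13,20)]
4. After y ≤ 17: [(12,17) (12,13) (18,13) (18,17)]
5. Canonical ring: [(12,13) (18,13) (18,17) (12,17)]

Clipped polygon: [(12,13) (18,13) (18,17) (12,17)]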